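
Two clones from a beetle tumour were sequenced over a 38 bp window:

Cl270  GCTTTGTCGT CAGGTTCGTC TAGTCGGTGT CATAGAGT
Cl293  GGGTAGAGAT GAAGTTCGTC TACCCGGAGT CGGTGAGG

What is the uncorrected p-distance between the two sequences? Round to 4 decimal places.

0.3947

Differing sites — 2:C/G; 3:T/G; 5:T/A; 7:T/A; 8:C/G; 9:G/A; 11:C/G; 13:G/A; 23:G/C; 24:T/C; 28:T/A; 32:A/G; 33:T/G; 34:A/T; 38:T/G.
There are 15 differences over 38 sites, so p = 15/38 = 0.3947.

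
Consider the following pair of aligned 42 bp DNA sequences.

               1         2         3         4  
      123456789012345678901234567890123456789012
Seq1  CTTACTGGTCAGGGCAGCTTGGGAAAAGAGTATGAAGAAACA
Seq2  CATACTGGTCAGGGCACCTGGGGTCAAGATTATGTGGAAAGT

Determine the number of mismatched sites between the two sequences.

10

Mismatches occur at site 2 (T↔A), site 17 (G↔C), site 20 (T↔G), site 24 (A↔T), site 25 (A↔C), site 30 (G↔T), site 35 (A↔T), site 36 (A↔G), site 41 (C↔G), site 42 (A↔T).
That gives 10 mismatches out of 42 aligned sites, so the Hamming distance is 10.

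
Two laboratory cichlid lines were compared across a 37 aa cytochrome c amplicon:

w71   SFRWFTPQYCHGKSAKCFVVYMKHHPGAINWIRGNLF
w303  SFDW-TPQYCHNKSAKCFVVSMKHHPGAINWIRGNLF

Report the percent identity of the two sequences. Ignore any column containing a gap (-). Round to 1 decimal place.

Excluding the 1 gap column leaves 36 comparable sites.
Differing sites — 3:R/D; 12:G/N; 21:Y/S.
33 of the 36 comparable sites match, so the percent identity is 33/36 × 100 = 91.7%.

91.7%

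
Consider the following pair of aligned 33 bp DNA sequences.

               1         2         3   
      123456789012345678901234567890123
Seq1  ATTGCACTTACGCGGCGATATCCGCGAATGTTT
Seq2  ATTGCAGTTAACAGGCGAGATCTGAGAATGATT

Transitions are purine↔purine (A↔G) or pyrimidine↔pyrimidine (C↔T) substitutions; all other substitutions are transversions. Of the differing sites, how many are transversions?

The sequences differ at positions 7 (C/G, transversion), 11 (C/A, transversion), 12 (G/C, transversion), 13 (C/A, transversion), 19 (T/G, transversion), 23 (C/T, transition), 25 (C/A, transversion), 31 (T/A, transversion).
Of the 8 differences, 1 transition and 7 transversions, so the answer is 7.

7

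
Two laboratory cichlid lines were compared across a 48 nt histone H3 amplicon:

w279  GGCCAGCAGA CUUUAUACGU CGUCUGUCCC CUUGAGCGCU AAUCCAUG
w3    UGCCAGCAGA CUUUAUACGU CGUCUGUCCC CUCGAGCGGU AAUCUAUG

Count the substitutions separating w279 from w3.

Differing sites — 1:G/U; 33:U/C; 39:C/G; 45:C/U.
That gives 4 mismatches out of 48 aligned sites, so the Hamming distance is 4.

4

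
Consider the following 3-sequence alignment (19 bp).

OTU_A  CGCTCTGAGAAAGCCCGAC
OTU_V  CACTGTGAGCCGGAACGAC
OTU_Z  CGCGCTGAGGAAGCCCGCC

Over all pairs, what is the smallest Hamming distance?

3

Pairwise Hamming distances:
  OTU_A vs OTU_V: 7
  OTU_A vs OTU_Z: 3
  OTU_V vs OTU_Z: 9
The smallest is 3, between OTU_A and OTU_Z.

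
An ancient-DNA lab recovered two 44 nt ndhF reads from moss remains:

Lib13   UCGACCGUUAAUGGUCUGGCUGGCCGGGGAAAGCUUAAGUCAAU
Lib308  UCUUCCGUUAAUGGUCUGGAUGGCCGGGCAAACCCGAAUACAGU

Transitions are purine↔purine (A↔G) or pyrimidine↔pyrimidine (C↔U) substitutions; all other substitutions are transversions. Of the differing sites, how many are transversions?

The sequences differ at positions 3 (G/U, transversion), 4 (A/U, transversion), 20 (C/A, transversion), 29 (G/C, transversion), 33 (G/C, transversion), 35 (U/C, transition), 36 (U/G, transversion), 39 (G/U, transversion), 40 (U/A, transversion), 43 (A/G, transition).
Of the 10 differences, 2 transitions and 8 transversions, so the answer is 8.

8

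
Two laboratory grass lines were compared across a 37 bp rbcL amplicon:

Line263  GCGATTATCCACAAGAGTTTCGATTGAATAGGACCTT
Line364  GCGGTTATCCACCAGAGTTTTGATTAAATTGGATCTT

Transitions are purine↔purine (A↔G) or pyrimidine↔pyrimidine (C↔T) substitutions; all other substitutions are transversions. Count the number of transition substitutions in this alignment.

Differing sites — 4:A/G (Ti); 13:A/C (Tv); 21:C/T (Ti); 26:G/A (Ti); 30:A/T (Tv); 34:C/T (Ti).
Of the 6 differences, 4 transitions and 2 transversions, so the answer is 4.

4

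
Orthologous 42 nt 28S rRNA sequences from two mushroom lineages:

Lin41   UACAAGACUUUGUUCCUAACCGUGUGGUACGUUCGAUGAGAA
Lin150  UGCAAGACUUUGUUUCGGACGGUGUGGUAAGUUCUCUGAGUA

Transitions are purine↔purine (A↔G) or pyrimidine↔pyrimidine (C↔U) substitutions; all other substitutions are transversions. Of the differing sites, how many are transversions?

6

Mismatches occur at site 2 (A↔G, transition), site 15 (C↔U, transition), site 17 (U↔G, transversion), site 18 (A↔G, transition), site 21 (C↔G, transversion), site 30 (C↔A, transversion), site 35 (G↔U, transversion), site 36 (A↔C, transversion), site 41 (A↔U, transversion).
Of the 9 differences, 3 transitions and 6 transversions, so the answer is 6.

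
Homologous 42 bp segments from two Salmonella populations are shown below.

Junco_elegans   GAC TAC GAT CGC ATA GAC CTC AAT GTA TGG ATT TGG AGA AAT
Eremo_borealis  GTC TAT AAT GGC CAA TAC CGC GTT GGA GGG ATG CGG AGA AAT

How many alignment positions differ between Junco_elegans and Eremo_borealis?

14

Mismatches occur at site 2 (A/T), site 6 (C/T), site 7 (G/A), site 10 (C/G), site 13 (A/C), site 14 (T/A), site 16 (G/T), site 20 (T/G), site 22 (A/G), site 23 (A/T), site 26 (T/G), site 28 (T/G), site 33 (T/G), site 34 (T/C).
That gives 14 mismatches out of 42 aligned sites, so the Hamming distance is 14.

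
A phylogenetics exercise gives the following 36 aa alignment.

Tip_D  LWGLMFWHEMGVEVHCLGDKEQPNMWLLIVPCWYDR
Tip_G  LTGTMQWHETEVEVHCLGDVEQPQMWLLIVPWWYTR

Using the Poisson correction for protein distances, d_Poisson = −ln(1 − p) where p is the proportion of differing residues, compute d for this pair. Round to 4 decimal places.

The sequences differ at positions 2 (W/T), 4 (L/T), 6 (F/Q), 10 (M/T), 11 (G/E), 20 (K/V), 24 (N/Q), 32 (C/W), 35 (D/T).
p = 9/36 = 0.250000.
d = −ln(1 − 0.250000) = −ln(0.750000) = 0.2877.

0.2877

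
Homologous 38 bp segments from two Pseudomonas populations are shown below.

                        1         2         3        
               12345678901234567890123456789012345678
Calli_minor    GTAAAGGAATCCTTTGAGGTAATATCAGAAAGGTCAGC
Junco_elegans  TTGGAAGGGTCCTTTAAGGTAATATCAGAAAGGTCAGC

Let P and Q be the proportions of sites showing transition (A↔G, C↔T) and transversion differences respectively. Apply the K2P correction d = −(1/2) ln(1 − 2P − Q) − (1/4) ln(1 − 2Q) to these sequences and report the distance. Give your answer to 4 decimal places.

0.2229

Mismatches occur at site 1 (G↔T, transversion), site 3 (A↔G, transition), site 4 (A↔G, transition), site 6 (G↔A, transition), site 8 (A↔G, transition), site 9 (A↔G, transition), site 16 (G↔A, transition).
Of the 7 differences, 6 transitions and 1 transversion over 38 sites: P = 6/38 = 0.157895, Q = 1/38 = 0.026316.
d = −0.5·ln(0.657894) − 0.25·ln(0.947368) = −0.5·(-0.418711) − 0.25·(-0.054068) = 0.2229.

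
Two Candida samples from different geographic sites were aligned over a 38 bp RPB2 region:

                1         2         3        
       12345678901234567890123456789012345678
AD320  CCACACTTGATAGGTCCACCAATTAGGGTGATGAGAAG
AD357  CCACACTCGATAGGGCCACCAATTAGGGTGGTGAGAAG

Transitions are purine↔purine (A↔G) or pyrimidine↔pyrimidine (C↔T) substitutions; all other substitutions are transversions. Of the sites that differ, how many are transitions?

The sequences differ at positions 8 (T/C, transition), 15 (T/G, transversion), 31 (A/G, transition).
Of the 3 differences, 2 transitions and 1 transversion, so the answer is 2.

2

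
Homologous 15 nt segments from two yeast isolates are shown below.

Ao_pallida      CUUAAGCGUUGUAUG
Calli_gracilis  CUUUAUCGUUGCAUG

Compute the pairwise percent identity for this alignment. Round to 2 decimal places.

The sequences differ at positions 4 (A/U), 6 (G/U), 12 (U/C).
12 of the 15 sites match, so the percent identity is 12/15 × 100 = 80.00%.

80.00%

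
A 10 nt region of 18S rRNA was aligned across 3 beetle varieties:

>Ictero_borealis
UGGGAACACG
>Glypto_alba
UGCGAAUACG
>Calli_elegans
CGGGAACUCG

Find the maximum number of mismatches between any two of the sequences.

Pairwise Hamming distances:
  Ictero_borealis vs Glypto_alba: 2
  Ictero_borealis vs Calli_elegans: 2
  Glypto_alba vs Calli_elegans: 4
The largest is 4, between Glypto_alba and Calli_elegans.

4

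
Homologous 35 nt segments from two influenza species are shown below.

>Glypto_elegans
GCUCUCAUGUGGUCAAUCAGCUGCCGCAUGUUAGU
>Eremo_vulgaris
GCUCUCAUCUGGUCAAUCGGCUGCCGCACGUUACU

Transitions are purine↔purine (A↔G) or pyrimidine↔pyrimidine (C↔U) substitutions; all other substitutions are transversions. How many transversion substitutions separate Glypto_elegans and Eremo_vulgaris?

The sequences differ at positions 9 (G/C, transversion), 19 (A/G, transition), 29 (U/C, transition), 34 (G/C, transversion).
Of the 4 differences, 2 transitions and 2 transversions, so the answer is 2.

2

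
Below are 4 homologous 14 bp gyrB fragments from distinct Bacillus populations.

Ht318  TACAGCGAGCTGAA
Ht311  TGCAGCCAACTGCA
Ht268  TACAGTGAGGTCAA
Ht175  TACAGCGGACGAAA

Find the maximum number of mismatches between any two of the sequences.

7

Pairwise Hamming distances:
  Ht318 vs Ht311: 4
  Ht318 vs Ht268: 3
  Ht318 vs Ht175: 4
  Ht311 vs Ht268: 7
  Ht311 vs Ht175: 6
  Ht268 vs Ht175: 6
The largest is 7, between Ht311 and Ht268.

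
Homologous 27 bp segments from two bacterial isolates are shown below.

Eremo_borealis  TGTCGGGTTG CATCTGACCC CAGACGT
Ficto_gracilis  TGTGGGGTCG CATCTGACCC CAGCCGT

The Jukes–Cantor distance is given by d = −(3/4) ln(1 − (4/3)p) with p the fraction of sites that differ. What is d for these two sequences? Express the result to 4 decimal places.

Differing sites — 4:C/G; 9:T/C; 24:A/C.
p = 3/27 = 0.111111.
d = −0.75 · ln(1 − (4/3)·0.111111) = −0.75 · ln(0.851852) = −0.75 · (-0.160342) = 0.1203.

0.1203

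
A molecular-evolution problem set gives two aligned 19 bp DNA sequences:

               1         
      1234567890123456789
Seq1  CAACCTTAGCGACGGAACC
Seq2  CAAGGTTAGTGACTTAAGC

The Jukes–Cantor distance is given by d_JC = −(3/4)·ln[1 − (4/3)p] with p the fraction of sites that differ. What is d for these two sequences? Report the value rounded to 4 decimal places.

0.4099

Differing sites — 4:C/G; 5:C/G; 10:C/T; 14:G/T; 15:G/T; 18:C/G.
p = 6/19 = 0.315789.
d = −0.75 · ln(1 − (4/3)·0.315789) = −0.75 · ln(0.578948) = −0.75 · (-0.546543) = 0.4099.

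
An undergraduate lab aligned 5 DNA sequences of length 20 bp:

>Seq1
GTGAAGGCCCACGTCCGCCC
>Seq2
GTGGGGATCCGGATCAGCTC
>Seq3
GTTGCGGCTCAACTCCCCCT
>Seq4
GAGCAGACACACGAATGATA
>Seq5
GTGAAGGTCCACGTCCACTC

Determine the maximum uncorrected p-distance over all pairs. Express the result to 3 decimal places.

Pairwise Hamming distances:
  Seq1 vs Seq2: 9
  Seq1 vs Seq3: 8
  Seq1 vs Seq4: 10
  Seq1 vs Seq5: 3
  Seq2 vs Seq3: 12
  Seq2 vs Seq4: 13
  Seq2 vs Seq5: 8
  Seq3 vs Seq4: 15
  Seq3 vs Seq5: 10
  Seq4 vs Seq5: 11
The largest is 15 mismatches, between Seq3 and Seq4; p = 15/20 = 0.750.

0.750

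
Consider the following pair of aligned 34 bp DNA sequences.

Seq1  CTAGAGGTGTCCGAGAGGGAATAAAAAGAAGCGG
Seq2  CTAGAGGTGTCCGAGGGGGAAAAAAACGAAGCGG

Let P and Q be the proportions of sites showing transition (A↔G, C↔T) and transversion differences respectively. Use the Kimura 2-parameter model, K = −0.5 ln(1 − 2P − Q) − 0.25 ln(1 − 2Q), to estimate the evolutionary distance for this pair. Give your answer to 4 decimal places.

0.0939

The sequences differ at positions 16 (A/G, transition), 22 (T/A, transversion), 27 (A/C, transversion).
Of the 3 differences, 1 transition and 2 transversions over 34 sites: P = 1/34 = 0.029412, Q = 2/34 = 0.058824.
d = −0.5·ln(0.882352) − 0.25·ln(0.882352) = −0.5·(-0.125164) − 0.25·(-0.125164) = 0.0939.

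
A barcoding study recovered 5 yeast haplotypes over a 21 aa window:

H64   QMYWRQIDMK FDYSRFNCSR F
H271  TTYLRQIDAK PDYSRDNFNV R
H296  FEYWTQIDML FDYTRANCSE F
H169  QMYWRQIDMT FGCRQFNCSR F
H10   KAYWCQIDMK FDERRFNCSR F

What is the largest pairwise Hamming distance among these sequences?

Pairwise Hamming distances:
  H64 vs H271: 10
  H64 vs H296: 7
  H64 vs H169: 5
  H64 vs H10: 5
  H271 vs H296: 13
  H271 vs H169: 15
  H271 vs H10: 13
  H296 vs H169: 10
  H296 vs H10: 8
  H169 vs H10: 7
The largest is 15, between H271 and H169.

15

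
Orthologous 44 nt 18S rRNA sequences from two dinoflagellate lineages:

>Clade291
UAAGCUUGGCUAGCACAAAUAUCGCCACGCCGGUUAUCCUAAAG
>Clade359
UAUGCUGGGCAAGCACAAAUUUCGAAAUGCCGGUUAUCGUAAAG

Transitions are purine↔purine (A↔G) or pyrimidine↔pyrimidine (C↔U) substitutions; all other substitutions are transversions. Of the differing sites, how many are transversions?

The sequences differ at positions 3 (A/U, transversion), 7 (U/G, transversion), 11 (U/A, transversion), 21 (A/U, transversion), 25 (C/A, transversion), 26 (C/A, transversion), 28 (C/U, transition), 39 (C/G, transversion).
Of the 8 differences, 1 transition and 7 transversions, so the answer is 7.

7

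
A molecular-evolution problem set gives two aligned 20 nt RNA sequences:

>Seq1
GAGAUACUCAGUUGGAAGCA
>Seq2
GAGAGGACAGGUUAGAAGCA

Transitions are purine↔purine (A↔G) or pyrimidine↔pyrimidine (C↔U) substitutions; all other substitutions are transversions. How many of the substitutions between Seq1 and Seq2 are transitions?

Mismatches occur at site 5 (U↔G, transversion), site 6 (A↔G, transition), site 7 (C↔A, transversion), site 8 (U↔C, transition), site 9 (C↔A, transversion), site 10 (A↔G, transition), site 14 (G↔A, transition).
Of the 7 differences, 4 transitions and 3 transversions, so the answer is 4.

4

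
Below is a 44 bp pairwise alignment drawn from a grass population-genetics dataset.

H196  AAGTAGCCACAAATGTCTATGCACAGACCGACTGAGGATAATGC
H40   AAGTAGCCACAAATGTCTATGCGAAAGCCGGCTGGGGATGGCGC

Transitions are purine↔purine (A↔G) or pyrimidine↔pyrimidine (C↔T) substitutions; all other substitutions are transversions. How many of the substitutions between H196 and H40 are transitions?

Mismatches occur at site 23 (A↔G, transition), site 24 (C↔A, transversion), site 26 (G↔A, transition), site 27 (A↔G, transition), site 31 (A↔G, transition), site 35 (A↔G, transition), site 40 (A↔G, transition), site 41 (A↔G, transition), site 42 (T↔C, transition).
Of the 9 differences, 8 transitions and 1 transversion, so the answer is 8.

8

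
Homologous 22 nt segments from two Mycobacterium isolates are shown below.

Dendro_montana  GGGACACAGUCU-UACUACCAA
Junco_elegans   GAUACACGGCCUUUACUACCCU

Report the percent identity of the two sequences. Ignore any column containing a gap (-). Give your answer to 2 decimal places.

71.43%

Excluding the 1 gap column leaves 21 comparable sites.
The sequences differ at positions 2 (G/A), 3 (G/U), 8 (A/G), 10 (U/C), 21 (A/C), 22 (A/U).
15 of the 21 comparable sites match, so the percent identity is 15/21 × 100 = 71.43%.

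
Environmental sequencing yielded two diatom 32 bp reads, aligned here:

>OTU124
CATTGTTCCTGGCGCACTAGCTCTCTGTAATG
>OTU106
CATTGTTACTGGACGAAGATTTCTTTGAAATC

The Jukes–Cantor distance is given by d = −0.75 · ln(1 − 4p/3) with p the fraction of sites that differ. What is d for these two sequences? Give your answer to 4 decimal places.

0.4598

The sequences differ at positions 8 (C/A), 13 (C/A), 14 (G/C), 15 (C/G), 17 (C/A), 18 (T/G), 20 (G/T), 21 (C/T), 25 (C/T), 28 (T/A), 32 (G/C).
p = 11/32 = 0.343750.
d = −0.75 · ln(1 − (4/3)·0.343750) = −0.75 · ln(0.541667) = −0.75 · (-0.613104) = 0.4598.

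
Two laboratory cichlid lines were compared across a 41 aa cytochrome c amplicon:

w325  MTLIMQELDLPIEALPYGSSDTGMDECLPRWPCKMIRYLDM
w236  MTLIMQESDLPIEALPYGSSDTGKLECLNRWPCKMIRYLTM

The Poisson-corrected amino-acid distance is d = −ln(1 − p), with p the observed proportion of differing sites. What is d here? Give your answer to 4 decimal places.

The sequences differ at positions 8 (L/S), 24 (M/K), 25 (D/L), 29 (P/N), 40 (D/T).
p = 5/41 = 0.121951.
d = −ln(1 − 0.121951) = −ln(0.878049) = 0.1301.

0.1301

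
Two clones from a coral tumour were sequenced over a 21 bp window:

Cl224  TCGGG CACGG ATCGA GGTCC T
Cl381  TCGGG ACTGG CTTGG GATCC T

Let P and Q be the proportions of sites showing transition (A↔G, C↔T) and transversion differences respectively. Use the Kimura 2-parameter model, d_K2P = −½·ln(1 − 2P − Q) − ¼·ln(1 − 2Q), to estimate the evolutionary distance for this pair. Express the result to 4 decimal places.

0.4551

The sequences differ at positions 6 (C/A, transversion), 7 (A/C, transversion), 8 (C/T, transition), 11 (A/C, transversion), 13 (C/T, transition), 15 (A/G, transition), 17 (G/A, transition).
Of the 7 differences, 4 transitions and 3 transversions over 21 sites: P = 4/21 = 0.190476, Q = 3/21 = 0.142857.
d = −0.5·ln(0.476191) − 0.25·ln(0.714286) = −0.5·(-0.741936) − 0.25·(-0.336472) = 0.4551.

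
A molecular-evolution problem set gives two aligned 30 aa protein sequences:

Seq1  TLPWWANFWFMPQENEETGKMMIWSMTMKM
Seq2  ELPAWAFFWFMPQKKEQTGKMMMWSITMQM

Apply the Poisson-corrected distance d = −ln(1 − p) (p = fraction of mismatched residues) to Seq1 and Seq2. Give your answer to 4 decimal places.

Mismatches occur at site 1 (T/E), site 4 (W/A), site 7 (N/F), site 14 (E/K), site 15 (N/K), site 17 (E/Q), site 23 (I/M), site 26 (M/I), site 29 (K/Q).
p = 9/30 = 0.300000.
d = −ln(1 − 0.300000) = −ln(0.700000) = 0.3567.

0.3567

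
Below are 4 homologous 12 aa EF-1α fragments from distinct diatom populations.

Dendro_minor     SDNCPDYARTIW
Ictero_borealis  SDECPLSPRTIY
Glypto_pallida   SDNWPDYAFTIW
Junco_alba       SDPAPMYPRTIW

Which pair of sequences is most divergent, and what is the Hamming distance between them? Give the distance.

Pairwise Hamming distances:
  Dendro_minor vs Ictero_borealis: 5
  Dendro_minor vs Glypto_pallida: 2
  Dendro_minor vs Junco_alba: 4
  Ictero_borealis vs Glypto_pallida: 7
  Ictero_borealis vs Junco_alba: 5
  Glypto_pallida vs Junco_alba: 5
The largest is 7, between Ictero_borealis and Glypto_pallida.

7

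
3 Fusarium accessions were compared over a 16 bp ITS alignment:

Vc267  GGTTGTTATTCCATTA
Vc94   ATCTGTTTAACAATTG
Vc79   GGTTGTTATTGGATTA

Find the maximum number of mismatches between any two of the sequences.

Pairwise Hamming distances:
  Vc267 vs Vc94: 8
  Vc267 vs Vc79: 2
  Vc94 vs Vc79: 9
The largest is 9, between Vc94 and Vc79.

9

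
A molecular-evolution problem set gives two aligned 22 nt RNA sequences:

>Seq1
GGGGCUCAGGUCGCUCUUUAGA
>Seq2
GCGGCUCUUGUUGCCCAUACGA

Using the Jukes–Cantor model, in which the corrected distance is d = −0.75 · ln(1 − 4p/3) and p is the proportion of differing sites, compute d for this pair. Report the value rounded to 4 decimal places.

Differing sites — 2:G/C; 8:A/U; 9:G/U; 12:C/U; 15:U/C; 17:U/A; 19:U/A; 20:A/C.
p = 8/22 = 0.363636.
d = −0.75 · ln(1 − (4/3)·0.363636) = −0.75 · ln(0.515152) = −0.75 · (-0.663293) = 0.4975.

0.4975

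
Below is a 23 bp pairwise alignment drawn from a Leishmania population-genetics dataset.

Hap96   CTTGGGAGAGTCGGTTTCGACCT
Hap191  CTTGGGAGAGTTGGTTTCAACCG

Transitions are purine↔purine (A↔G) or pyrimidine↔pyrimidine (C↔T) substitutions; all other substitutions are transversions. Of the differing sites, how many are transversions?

1

Mismatches occur at site 12 (C↔T, transition), site 19 (G↔A, transition), site 23 (T↔G, transversion).
Of the 3 differences, 2 transitions and 1 transversion, so the answer is 1.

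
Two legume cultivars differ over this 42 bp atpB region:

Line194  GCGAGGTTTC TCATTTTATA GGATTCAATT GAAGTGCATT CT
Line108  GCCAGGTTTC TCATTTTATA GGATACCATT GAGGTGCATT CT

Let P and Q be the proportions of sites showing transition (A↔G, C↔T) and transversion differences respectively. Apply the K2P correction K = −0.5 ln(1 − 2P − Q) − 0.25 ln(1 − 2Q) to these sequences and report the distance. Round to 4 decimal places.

0.1019

The sequences differ at positions 3 (G/C, transversion), 25 (T/A, transversion), 27 (A/C, transversion), 33 (A/G, transition).
Of the 4 differences, 1 transition and 3 transversions over 42 sites: P = 1/42 = 0.023810, Q = 3/42 = 0.071429.
d = −0.5·ln(0.880951) − 0.25·ln(0.857142) = −0.5·(-0.126753) − 0.25·(-0.154152) = 0.1019.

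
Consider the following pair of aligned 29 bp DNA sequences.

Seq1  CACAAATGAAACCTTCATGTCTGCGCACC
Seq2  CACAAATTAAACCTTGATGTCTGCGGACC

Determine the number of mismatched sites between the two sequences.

3

Differing sites — 8:G/T; 16:C/G; 26:C/G.
That gives 3 mismatches out of 29 aligned sites, so the Hamming distance is 3.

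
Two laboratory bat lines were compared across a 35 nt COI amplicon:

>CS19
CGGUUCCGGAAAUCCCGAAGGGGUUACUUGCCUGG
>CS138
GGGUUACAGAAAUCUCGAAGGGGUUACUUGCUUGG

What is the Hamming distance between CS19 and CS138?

5

Mismatches occur at site 1 (C/G), site 6 (C/A), site 8 (G/A), site 15 (C/U), site 32 (C/U).
That gives 5 mismatches out of 35 aligned sites, so the Hamming distance is 5.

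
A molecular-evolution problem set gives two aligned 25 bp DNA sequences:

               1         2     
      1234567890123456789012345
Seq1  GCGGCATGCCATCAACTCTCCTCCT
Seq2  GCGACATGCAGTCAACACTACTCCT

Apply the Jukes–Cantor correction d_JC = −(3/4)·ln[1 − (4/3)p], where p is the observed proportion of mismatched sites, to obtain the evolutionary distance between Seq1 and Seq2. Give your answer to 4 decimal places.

Mismatches occur at site 4 (G↔A), site 10 (C↔A), site 11 (A↔G), site 17 (T↔A), site 20 (C↔A).
p = 5/25 = 0.200000.
d = −0.75 · ln(1 − (4/3)·0.200000) = −0.75 · ln(0.733333) = −0.75 · (-0.310155) = 0.2326.

0.2326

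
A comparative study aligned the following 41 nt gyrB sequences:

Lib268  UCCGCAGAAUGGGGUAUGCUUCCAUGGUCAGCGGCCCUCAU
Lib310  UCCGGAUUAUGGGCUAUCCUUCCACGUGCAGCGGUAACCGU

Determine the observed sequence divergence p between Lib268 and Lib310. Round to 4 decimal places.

0.3171

Mismatches occur at site 5 (C↔G), site 7 (G↔U), site 8 (A↔U), site 14 (G↔C), site 18 (G↔C), site 25 (U↔C), site 27 (G↔U), site 28 (U↔G), site 35 (C↔U), site 36 (C↔A), site 37 (C↔A), site 38 (U↔C), site 40 (A↔G).
There are 13 differences over 41 sites, so p = 13/41 = 0.3171.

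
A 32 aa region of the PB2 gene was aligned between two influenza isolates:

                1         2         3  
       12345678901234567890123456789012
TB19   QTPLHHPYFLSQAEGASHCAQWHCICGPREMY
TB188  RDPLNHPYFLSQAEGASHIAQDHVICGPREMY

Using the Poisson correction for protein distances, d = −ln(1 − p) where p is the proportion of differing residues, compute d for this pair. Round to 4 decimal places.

0.2076

Differing sites — 1:Q/R; 2:T/D; 5:H/N; 19:C/I; 22:W/D; 24:C/V.
p = 6/32 = 0.187500.
d = −ln(1 − 0.187500) = −ln(0.812500) = 0.2076.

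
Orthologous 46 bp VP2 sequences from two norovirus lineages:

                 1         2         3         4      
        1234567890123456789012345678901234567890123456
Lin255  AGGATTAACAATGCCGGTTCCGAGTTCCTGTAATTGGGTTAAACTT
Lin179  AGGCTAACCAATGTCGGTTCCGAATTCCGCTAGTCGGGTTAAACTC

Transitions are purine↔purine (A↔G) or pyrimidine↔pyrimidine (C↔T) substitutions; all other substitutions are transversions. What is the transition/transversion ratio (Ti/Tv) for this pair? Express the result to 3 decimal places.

1.000

The sequences differ at positions 4 (A/C, transversion), 6 (T/A, transversion), 8 (A/C, transversion), 14 (C/T, transition), 24 (G/A, transition), 29 (T/G, transversion), 30 (G/C, transversion), 33 (A/G, transition), 35 (T/C, transition), 46 (T/C, transition).
Of the 10 differences, 5 transitions and 5 transversions, so Ti/Tv = 5/5 = 1.000.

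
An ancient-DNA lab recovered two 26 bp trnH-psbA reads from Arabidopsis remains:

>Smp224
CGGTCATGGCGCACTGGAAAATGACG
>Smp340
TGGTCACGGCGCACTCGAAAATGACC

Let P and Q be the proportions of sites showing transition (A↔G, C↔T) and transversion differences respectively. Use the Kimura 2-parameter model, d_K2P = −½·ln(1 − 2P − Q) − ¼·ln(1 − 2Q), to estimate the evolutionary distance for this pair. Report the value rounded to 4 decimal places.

The sequences differ at positions 1 (C/T, transition), 7 (T/C, transition), 16 (G/C, transversion), 26 (G/C, transversion).
Of the 4 differences, 2 transitions and 2 transversions over 26 sites: P = 2/26 = 0.076923, Q = 2/26 = 0.076923.
d = −0.5·ln(0.769231) − 0.25·ln(0.846154) = −0.5·(-0.262364) − 0.25·(-0.167054) = 0.1729.

0.1729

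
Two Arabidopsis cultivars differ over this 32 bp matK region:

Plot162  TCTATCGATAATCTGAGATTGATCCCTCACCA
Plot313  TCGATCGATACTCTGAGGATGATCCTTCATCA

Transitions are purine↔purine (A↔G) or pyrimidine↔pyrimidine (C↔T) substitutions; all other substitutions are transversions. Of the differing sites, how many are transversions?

Differing sites — 3:T/G (Tv); 11:A/C (Tv); 18:A/G (Ti); 19:T/A (Tv); 26:C/T (Ti); 30:C/T (Ti).
Of the 6 differences, 3 transitions and 3 transversions, so the answer is 3.

3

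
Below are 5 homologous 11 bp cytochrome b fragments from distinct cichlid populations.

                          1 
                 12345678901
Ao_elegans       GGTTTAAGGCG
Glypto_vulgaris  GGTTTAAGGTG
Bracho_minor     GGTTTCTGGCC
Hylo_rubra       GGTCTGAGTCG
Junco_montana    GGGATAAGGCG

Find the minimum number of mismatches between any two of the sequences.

1

Pairwise Hamming distances:
  Ao_elegans vs Glypto_vulgaris: 1
  Ao_elegans vs Bracho_minor: 3
  Ao_elegans vs Hylo_rubra: 3
  Ao_elegans vs Junco_montana: 2
  Glypto_vulgaris vs Bracho_minor: 4
  Glypto_vulgaris vs Hylo_rubra: 4
  Glypto_vulgaris vs Junco_montana: 3
  Bracho_minor vs Hylo_rubra: 5
  Bracho_minor vs Junco_montana: 5
  Hylo_rubra vs Junco_montana: 4
The smallest is 1, between Ao_elegans and Glypto_vulgaris.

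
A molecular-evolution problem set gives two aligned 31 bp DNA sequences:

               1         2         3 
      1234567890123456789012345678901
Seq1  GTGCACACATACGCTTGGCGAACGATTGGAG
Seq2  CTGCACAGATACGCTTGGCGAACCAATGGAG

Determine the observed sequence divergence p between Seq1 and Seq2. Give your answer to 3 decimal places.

0.129

Mismatches occur at site 1 (G↔C), site 8 (C↔G), site 24 (G↔C), site 26 (T↔A).
There are 4 differences over 31 sites, so p = 4/31 = 0.129.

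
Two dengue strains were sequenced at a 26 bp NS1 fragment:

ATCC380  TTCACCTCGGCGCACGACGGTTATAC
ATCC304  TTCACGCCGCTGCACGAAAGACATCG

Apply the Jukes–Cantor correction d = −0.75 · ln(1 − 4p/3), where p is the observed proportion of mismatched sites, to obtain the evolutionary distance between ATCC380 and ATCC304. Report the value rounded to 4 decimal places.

The sequences differ at positions 6 (C/G), 7 (T/C), 10 (G/C), 11 (C/T), 18 (C/A), 19 (G/A), 21 (T/A), 22 (T/C), 25 (A/C), 26 (C/G).
p = 10/26 = 0.384615.
d = −0.75 · ln(1 − (4/3)·0.384615) = −0.75 · ln(0.487180) = −0.75 · (-0.719122) = 0.5393.

0.5393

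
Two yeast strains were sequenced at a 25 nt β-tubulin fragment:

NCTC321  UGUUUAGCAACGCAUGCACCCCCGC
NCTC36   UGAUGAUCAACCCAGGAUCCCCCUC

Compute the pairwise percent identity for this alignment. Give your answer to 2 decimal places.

68.00%

The sequences differ at positions 3 (U/A), 5 (U/G), 7 (G/U), 12 (G/C), 15 (U/G), 17 (C/A), 18 (A/U), 24 (G/U).
17 of the 25 sites match, so the percent identity is 17/25 × 100 = 68.00%.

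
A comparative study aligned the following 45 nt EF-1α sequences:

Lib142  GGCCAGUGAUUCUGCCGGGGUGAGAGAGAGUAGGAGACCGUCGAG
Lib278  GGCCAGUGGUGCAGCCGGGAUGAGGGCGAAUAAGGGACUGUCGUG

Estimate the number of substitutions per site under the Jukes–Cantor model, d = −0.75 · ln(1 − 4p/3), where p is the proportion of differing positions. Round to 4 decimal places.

Differing sites — 9:A/G; 11:U/G; 13:U/A; 20:G/A; 25:A/G; 27:A/C; 30:G/A; 33:G/A; 35:A/G; 39:C/U; 44:A/U.
p = 11/45 = 0.244444.
d = −0.75 · ln(1 − (4/3)·0.244444) = −0.75 · ln(0.674075) = −0.75 · (-0.394414) = 0.2958.

0.2958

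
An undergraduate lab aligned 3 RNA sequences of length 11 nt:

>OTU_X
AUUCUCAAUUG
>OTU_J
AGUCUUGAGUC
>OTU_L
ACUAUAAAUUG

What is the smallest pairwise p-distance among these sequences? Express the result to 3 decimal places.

Pairwise Hamming distances:
  OTU_X vs OTU_J: 5
  OTU_X vs OTU_L: 3
  OTU_J vs OTU_L: 6
The smallest is 3 mismatches, between OTU_X and OTU_L; p = 3/11 = 0.273.

0.273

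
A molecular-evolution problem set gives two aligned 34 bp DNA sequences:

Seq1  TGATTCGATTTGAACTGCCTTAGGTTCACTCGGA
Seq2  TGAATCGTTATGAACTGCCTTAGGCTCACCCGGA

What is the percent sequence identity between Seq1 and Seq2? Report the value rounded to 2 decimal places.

The sequences differ at positions 4 (T/A), 8 (A/T), 10 (T/A), 25 (T/C), 30 (T/C).
29 of the 34 sites match, so the percent identity is 29/34 × 100 = 85.29%.

85.29%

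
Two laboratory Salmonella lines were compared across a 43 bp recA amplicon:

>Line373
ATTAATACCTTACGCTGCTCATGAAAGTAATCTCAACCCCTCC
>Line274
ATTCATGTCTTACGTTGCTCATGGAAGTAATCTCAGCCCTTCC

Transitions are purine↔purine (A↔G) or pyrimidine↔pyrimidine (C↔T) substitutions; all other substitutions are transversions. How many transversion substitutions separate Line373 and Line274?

The sequences differ at positions 4 (A/C, transversion), 7 (A/G, transition), 8 (C/T, transition), 15 (C/T, transition), 24 (A/G, transition), 36 (A/G, transition), 40 (C/T, transition).
Of the 7 differences, 6 transitions and 1 transversion, so the answer is 1.

1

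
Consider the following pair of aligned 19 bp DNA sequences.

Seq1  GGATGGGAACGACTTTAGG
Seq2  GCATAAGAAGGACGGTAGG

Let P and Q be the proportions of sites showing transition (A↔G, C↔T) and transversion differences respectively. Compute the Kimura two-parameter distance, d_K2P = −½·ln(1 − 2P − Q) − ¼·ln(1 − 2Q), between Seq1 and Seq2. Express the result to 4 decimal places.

0.4099

Differing sites — 2:G/C (Tv); 5:G/A (Ti); 6:G/A (Ti); 10:C/G (Tv); 14:T/G (Tv); 15:T/G (Tv).
Of the 6 differences, 2 transitions and 4 transversions over 19 sites: P = 2/19 = 0.105263, Q = 4/19 = 0.210526.
d = −0.5·ln(0.578948) − 0.25·ln(0.578948) = −0.5·(-0.546543) − 0.25·(-0.546543) = 0.4099.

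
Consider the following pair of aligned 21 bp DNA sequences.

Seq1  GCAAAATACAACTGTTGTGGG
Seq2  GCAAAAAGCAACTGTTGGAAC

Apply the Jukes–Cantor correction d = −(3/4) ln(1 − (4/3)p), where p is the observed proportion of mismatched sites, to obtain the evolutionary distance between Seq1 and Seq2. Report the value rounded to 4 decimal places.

Mismatches occur at site 7 (T→A), site 8 (A→G), site 18 (T→G), site 19 (G→A), site 20 (G→A), site 21 (G→C).
p = 6/21 = 0.285714.
d = −0.75 · ln(1 − (4/3)·0.285714) = −0.75 · ln(0.619048) = −0.75 · (-0.479572) = 0.3597.

0.3597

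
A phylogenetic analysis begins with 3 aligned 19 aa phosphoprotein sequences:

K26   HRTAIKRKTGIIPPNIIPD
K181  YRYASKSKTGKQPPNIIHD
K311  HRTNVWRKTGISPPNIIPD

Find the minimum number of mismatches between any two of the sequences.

4

Pairwise Hamming distances:
  K26 vs K181: 7
  K26 vs K311: 4
  K181 vs K311: 9
The smallest is 4, between K26 and K311.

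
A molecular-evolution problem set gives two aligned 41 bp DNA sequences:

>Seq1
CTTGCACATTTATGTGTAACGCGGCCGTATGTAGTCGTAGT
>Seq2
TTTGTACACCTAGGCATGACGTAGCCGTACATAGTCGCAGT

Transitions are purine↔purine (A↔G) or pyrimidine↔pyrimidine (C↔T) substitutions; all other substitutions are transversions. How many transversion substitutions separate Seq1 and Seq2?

1

The sequences differ at positions 1 (C/T, transition), 5 (C/T, transition), 9 (T/C, transition), 10 (T/C, transition), 13 (T/G, transversion), 15 (T/C, transition), 16 (G/A, transition), 18 (A/G, transition), 22 (C/T, transition), 23 (G/A, transition), 30 (T/C, transition), 31 (G/A, transition), 38 (T/C, transition).
Of the 13 differences, 12 transitions and 1 transversion, so the answer is 1.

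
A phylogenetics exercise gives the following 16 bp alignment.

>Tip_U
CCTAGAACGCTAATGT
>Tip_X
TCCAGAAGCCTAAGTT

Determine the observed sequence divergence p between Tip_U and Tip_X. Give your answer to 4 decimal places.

0.3750

Differing sites — 1:C/T; 3:T/C; 8:C/G; 9:G/C; 14:T/G; 15:G/T.
There are 6 differences over 16 sites, so p = 6/16 = 0.3750.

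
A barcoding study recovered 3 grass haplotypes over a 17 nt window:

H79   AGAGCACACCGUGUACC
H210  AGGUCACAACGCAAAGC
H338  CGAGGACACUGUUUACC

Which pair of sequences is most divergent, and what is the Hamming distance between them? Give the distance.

Pairwise Hamming distances:
  H79 vs H210: 7
  H79 vs H338: 4
  H210 vs H338: 10
The largest is 10, between H210 and H338.

10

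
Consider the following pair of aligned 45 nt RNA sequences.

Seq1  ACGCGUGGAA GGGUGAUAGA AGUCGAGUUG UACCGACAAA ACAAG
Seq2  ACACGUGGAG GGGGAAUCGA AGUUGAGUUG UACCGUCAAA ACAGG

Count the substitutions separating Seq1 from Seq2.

The sequences differ at positions 3 (G/A), 10 (A/G), 14 (U/G), 15 (G/A), 18 (A/C), 24 (C/U), 36 (A/U), 44 (A/G).
That gives 8 mismatches out of 45 aligned sites, so the Hamming distance is 8.

8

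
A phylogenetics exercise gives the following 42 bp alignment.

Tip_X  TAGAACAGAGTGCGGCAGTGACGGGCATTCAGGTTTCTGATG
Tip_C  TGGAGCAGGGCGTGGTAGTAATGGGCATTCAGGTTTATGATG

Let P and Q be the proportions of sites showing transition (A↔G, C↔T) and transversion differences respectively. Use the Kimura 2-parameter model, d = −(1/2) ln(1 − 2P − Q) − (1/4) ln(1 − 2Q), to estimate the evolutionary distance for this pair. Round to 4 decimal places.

0.2716

Differing sites — 2:A/G (Ti); 5:A/G (Ti); 9:A/G (Ti); 11:T/C (Ti); 13:C/T (Ti); 16:C/T (Ti); 20:G/A (Ti); 22:C/T (Ti); 37:C/A (Tv).
Of the 9 differences, 8 transitions and 1 transversion over 42 sites: P = 8/42 = 0.190476, Q = 1/42 = 0.023810.
d = −0.5·ln(0.595238) − 0.25·ln(0.952380) = −0.5·(-0.518794) − 0.25·(-0.048791) = 0.2716.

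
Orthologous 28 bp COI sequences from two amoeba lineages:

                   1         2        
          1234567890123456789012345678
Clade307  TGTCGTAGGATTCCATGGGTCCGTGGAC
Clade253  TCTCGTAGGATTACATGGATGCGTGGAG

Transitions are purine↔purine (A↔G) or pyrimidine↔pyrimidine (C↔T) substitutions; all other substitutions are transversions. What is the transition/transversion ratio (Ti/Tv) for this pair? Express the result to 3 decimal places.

Differing sites — 2:G/C (Tv); 13:C/A (Tv); 19:G/A (Ti); 21:C/G (Tv); 28:C/G (Tv).
Of the 5 differences, 1 transition and 4 transversions, so Ti/Tv = 1/4 = 0.250.

0.250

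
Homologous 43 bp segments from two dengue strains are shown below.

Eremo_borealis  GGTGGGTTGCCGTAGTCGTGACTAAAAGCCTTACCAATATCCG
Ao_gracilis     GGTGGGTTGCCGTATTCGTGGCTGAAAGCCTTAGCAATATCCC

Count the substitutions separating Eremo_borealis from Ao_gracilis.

5

The sequences differ at positions 15 (G/T), 21 (A/G), 24 (A/G), 34 (C/G), 43 (G/C).
That gives 5 mismatches out of 43 aligned sites, so the Hamming distance is 5.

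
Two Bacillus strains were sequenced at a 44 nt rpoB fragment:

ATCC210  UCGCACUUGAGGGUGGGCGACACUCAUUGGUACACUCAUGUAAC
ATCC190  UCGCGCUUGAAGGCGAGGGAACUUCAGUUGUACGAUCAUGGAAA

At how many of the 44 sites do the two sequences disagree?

The sequences differ at positions 5 (A/G), 11 (G/A), 14 (U/C), 16 (G/A), 18 (C/G), 21 (C/A), 22 (A/C), 23 (C/U), 27 (U/G), 29 (G/U), 34 (A/G), 35 (C/A), 41 (U/G), 44 (C/A).
That gives 14 mismatches out of 44 aligned sites, so the Hamming distance is 14.

14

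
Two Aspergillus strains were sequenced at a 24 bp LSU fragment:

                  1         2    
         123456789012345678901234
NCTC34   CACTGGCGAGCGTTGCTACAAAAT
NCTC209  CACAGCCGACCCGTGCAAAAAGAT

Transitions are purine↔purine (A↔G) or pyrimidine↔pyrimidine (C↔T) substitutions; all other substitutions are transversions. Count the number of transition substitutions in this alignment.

Mismatches occur at site 4 (T→A, transversion), site 6 (G→C, transversion), site 10 (G→C, transversion), site 12 (G→C, transversion), site 13 (T→G, transversion), site 17 (T→A, transversion), site 19 (C→A, transversion), site 22 (A→G, transition).
Of the 8 differences, 1 transition and 7 transversions, so the answer is 1.

1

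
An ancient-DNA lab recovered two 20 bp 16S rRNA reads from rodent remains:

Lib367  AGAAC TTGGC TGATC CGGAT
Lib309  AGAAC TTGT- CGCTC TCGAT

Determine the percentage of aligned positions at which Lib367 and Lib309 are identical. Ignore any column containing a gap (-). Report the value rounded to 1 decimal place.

73.7%

Excluding the 1 gap column leaves 19 comparable sites.
Differing sites — 9:G/T; 11:T/C; 13:A/C; 16:C/T; 17:G/C.
14 of the 19 comparable sites match, so the percent identity is 14/19 × 100 = 73.7%.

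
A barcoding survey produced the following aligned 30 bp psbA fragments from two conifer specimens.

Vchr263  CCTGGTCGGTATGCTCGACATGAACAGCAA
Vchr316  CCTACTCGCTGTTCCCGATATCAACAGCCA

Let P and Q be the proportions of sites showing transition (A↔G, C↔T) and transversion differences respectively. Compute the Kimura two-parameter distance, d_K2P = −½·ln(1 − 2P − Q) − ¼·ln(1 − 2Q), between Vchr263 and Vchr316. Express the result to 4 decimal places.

Mismatches occur at site 4 (G↔A, transition), site 5 (G↔C, transversion), site 9 (G↔C, transversion), site 11 (A↔G, transition), site 13 (G↔T, transversion), site 15 (T↔C, transition), site 19 (C↔T, transition), site 22 (G↔C, transversion), site 29 (A↔C, transversion).
Of the 9 differences, 4 transitions and 5 transversions over 30 sites: P = 4/30 = 0.133333, Q = 5/30 = 0.166667.
d = −0.5·ln(0.566667) − 0.25·ln(0.666666) = −0.5·(-0.567983) − 0.25·(-0.405466) = 0.3854.

0.3854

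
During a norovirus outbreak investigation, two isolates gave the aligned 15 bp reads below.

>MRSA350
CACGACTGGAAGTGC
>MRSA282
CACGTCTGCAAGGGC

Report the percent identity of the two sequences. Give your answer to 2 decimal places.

80.00%

The sequences differ at positions 5 (A/T), 9 (G/C), 13 (T/G).
12 of the 15 sites match, so the percent identity is 12/15 × 100 = 80.00%.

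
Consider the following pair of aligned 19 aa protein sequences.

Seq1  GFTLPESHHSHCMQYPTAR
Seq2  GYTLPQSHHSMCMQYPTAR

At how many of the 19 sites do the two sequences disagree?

Differing sites — 2:F/Y; 6:E/Q; 11:H/M.
That gives 3 mismatches out of 19 aligned sites, so the Hamming distance is 3.

3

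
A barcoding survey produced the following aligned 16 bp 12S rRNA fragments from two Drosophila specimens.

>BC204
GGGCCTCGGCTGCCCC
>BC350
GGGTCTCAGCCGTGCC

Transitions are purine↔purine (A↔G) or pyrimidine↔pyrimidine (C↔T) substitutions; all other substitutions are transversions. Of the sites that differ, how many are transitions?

The sequences differ at positions 4 (C/T, transition), 8 (G/A, transition), 11 (T/C, transition), 13 (C/T, transition), 14 (C/G, transversion).
Of the 5 differences, 4 transitions and 1 transversion, so the answer is 4.

4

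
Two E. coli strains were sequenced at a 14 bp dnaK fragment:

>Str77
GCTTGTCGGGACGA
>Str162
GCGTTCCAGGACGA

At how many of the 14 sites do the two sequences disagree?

Differing sites — 3:T/G; 5:G/T; 6:T/C; 8:G/A.
That gives 4 mismatches out of 14 aligned sites, so the Hamming distance is 4.

4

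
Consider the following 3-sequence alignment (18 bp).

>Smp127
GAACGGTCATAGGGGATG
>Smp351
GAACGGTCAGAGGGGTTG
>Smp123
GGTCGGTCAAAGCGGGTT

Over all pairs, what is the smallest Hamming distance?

2

Pairwise Hamming distances:
  Smp127 vs Smp351: 2
  Smp127 vs Smp123: 6
  Smp351 vs Smp123: 6
The smallest is 2, between Smp127 and Smp351.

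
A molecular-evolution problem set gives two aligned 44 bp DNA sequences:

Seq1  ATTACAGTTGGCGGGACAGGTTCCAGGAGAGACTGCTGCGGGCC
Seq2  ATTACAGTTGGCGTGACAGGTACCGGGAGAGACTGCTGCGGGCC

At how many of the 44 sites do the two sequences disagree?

Mismatches occur at site 14 (G↔T), site 22 (T↔A), site 25 (A↔G).
That gives 3 mismatches out of 44 aligned sites, so the Hamming distance is 3.

3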